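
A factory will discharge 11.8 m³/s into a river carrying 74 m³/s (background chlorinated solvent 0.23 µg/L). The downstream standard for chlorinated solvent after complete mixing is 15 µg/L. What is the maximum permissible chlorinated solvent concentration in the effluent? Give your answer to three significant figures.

108 µg/L

At the limit, (Qr·Cr + Qe·Cₑ)/(Qr + Qe) = 15:
Cₑ = (85.80·15 − 74.00·0.2300) / 11.80 = 107.6 µg/L.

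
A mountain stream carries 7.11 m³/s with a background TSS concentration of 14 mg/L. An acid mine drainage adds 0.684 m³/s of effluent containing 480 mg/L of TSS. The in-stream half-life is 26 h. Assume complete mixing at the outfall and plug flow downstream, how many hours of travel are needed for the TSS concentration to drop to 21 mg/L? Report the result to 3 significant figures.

After mixing, C = (7.110·14.00 + 0.6840·480.0) / 7.794 = 427.9/7.794 = 54.90 mg/L.
Half-life 26 h → k = ln 2 / 26 = 0.02666 h⁻¹ = 0.6398 d⁻¹.
54.90·exp(−k·t) = 21 → t = ln(54.90/21)/k = 129800 s = 36.04 h.

36.0 h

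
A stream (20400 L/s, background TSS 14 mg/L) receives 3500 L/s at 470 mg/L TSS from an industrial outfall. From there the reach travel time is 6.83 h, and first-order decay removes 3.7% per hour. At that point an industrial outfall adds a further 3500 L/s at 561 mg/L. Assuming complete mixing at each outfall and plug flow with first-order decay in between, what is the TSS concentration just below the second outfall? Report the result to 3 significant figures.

126 mg/L

Flow-weighted average: C = (20400·14.00 + 3500·470.0) / 23900 = 1931000/23900 = 80.78 mg/L; combined flow 23900 L/s.
3.7%/h lost → k = −ln(1 − 0.037) = 0.03770 h⁻¹.
First-order decay: C = 80.78·exp(−k·t) = 80.78·0.7730 = 62.44 mg/L.
Second outfall: C = (23900·62.44 + 3500·561.0)/27400 = 126.1 mg/L.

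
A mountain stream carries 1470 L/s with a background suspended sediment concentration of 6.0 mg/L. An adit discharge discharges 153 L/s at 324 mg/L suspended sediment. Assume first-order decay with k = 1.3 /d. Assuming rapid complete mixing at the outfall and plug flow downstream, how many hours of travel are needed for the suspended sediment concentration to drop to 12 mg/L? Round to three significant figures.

Conservation of mass: C = (1470·6.000 + 153.0·324.0) / 1623 = 58390/1623 = 35.98 mg/L.
35.98·exp(−k·t) = 12 → t = ln(35.98/12)/k = 72970 s = 20.27 h.

20.3 h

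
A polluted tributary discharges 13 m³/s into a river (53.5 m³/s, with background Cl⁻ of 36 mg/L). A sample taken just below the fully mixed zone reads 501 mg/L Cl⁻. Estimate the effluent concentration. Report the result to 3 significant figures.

2410 mg/L

Mass balance: 53.50·36.00 + 13.00·Cₑ = 66.50·501.0
→ Cₑ = (66.50·501.0 − 53.50·36.00) / 13.00 = 2415 mg/L.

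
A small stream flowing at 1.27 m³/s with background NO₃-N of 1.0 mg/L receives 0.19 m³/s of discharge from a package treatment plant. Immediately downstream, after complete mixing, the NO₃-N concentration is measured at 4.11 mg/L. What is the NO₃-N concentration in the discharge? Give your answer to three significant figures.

24.9 mg/L

Mass balance: 1.270·1.000 + 0.1900·Cₑ = 1.460·4.110
→ Cₑ = (1.460·4.110 − 1.270·1.000) / 0.1900 = 24.90 mg/L.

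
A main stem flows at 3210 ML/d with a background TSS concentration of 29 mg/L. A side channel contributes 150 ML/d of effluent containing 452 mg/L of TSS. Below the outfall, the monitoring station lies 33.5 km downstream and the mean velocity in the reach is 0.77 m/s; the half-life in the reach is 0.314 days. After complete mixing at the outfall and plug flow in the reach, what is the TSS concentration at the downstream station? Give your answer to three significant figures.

After mixing, C = (3210·29.00 + 150.0·452.0) / 3360 = 160900/3360 = 47.88 mg/L.
Travel time t = 33.5·1000 / 0.77 = 43510 s = 12.09 h.
Half-life 0.314 d → k = ln 2 / 0.314 = 2.207 d⁻¹.
Decay over the reach: 47.88·exp(−kt) = 47.88·0.3290 = 15.76 mg/L.

15.8 mg/L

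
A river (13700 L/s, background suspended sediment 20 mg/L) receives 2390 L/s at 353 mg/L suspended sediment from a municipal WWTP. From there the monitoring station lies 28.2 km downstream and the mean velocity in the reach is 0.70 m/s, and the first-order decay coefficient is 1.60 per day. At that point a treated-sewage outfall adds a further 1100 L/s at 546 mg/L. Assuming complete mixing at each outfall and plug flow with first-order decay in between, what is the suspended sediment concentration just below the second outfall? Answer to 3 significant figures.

Mixed concentration C = ΣQC/ΣQ = (13700·20.00 + 2390·353.0) / 16090 = 1118000/16090 = 69.46 mg/L; combined flow 16090 L/s.
Travel time t = 28.2·1000 / 0.70 = 40290 s = 11.19 h.
First-order decay: C = 69.46·exp(−k·t) = 69.46·0.4742 = 32.94 mg/L.
Second outfall: C = (16090·32.94 + 1100·546.0)/17190 = 65.77 mg/L.

65.8 mg/L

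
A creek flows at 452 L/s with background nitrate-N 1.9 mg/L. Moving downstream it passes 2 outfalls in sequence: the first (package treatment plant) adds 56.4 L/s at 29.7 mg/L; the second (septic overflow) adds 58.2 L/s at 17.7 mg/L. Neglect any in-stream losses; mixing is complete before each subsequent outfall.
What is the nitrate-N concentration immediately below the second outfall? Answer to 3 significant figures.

6.29 mg/L

Outfall 1: combined Q = 508.4 L/s; C = (452.0·1.900 + 56.40·29.70)/508.4 = 4.984 mg/L.
Outfall 2: combined Q = 566.6 L/s; C = (508.4·4.984 + 58.20·17.70)/566.6 = 6.290 mg/L.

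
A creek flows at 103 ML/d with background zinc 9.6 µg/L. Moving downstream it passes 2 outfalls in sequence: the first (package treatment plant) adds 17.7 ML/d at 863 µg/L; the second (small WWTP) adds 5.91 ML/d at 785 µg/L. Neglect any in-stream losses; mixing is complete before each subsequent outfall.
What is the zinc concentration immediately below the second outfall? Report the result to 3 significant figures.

Outfall 1: combined Q = 120.7 ML/d; C = (103.0·9.600 + 17.70·863.0)/120.7 = 134.7 µg/L.
Outfall 2: combined Q = 126.6 ML/d; C = (120.7·134.7 + 5.910·785.0)/126.6 = 165.1 µg/L.

165 µg/L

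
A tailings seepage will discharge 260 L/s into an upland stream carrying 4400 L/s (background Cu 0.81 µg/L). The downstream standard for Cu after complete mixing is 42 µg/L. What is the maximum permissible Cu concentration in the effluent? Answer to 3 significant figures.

At the limit, (Qr·Cr + Qe·Cₑ)/(Qr + Qe) = 42:
Cₑ = (4660·42 − 4400·0.8100) / 260.0 = 739.1 µg/L.

739 µg/L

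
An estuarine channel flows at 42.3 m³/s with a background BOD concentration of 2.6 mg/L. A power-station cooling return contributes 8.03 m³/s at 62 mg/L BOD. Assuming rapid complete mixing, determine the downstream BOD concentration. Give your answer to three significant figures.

12.1 mg/L

Flow-weighted average: C = (42.30·2.600 + 8.030·62.00) / 50.33 = 607.8/50.33 = 12.08 mg/L.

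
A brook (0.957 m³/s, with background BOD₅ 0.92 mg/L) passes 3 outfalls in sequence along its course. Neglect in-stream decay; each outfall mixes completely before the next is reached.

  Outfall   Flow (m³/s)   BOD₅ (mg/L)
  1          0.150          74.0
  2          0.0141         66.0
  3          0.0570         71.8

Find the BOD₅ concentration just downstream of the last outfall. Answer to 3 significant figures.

14.4 mg/L

After outfall 1: Q = 0.9570 + 0.1500 = 1.107 m³/s; C = (0.9570·0.9200 + 0.1500·74.00)/1.107 = 10.82 mg/L.
After outfall 2: Q = 1.107 + 0.01410 = 1.121 m³/s; C = (1.107·10.82 + 0.01410·66.00)/1.121 = 11.52 mg/L.
After outfall 3: Q = 1.121 + 0.05700 = 1.178 m³/s; C = (1.121·11.52 + 0.05700·71.80)/1.178 = 14.43 mg/L.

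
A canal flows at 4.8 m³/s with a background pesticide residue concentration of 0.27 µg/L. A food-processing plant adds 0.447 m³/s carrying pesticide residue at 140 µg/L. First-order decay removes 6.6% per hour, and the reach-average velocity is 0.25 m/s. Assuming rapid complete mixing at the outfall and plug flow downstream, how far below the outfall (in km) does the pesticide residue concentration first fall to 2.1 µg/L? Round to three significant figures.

Flow-weighted average: C = (4.800·0.2700 + 0.4470·140.0) / 5.247 = 63.88/5.247 = 12.17 µg/L.
6.6%/h lost → k = −ln(1 − 0.066) = 0.06828 h⁻¹.
Set 12.17·exp(−k·t) = 2.1 → t = ln(12.17/2.1)/k = 92660 s = 25.74 h.
Distance = v·t = 0.25·92660 = 23160 m = 23.16 km.

23.2 km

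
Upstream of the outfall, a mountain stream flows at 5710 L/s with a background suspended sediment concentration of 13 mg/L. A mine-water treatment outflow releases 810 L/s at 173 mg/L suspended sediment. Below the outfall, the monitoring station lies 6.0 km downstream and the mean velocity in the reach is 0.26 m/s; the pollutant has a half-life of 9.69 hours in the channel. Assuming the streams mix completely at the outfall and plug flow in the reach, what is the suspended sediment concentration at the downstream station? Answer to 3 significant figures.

Mixed concentration C = ΣQC/ΣQ = (5710·13.00 + 810.0·173.0) / 6520 = 214400/6520 = 32.88 mg/L.
Travel time t = 6.0·1000 / 0.26 = 23080 s = 6.410 h.
Half-life 9.69 h → k = ln 2 / 9.69 = 0.07153 h⁻¹ = 1.717 d⁻¹.
Decay over the reach: 32.88·exp(−kt) = 32.88·0.6322 = 20.79 mg/L.

20.8 mg/L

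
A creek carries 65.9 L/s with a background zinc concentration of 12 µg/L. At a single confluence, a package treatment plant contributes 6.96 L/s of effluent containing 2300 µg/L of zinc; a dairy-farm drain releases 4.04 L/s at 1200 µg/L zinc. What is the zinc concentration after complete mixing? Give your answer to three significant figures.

Mass balance: C = (65.90·12.00 + 6.960·2300 + 4.040·1200) / 76.90 = 21650/76.90 = 281.5 µg/L.

281 µg/L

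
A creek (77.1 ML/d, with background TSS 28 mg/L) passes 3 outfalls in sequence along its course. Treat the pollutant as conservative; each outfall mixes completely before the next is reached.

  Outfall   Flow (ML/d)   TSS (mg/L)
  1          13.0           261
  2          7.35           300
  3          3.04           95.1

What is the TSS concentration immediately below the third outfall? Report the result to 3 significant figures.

80.1 mg/L

Below outfall 1: Q → 90.10 ML/d, C = (77.10·28.00 + 13.00·261.0)/90.10 = 61.62 mg/L.
Below outfall 2: Q → 97.45 ML/d, C = (90.10·61.62 + 7.350·300.0)/97.45 = 79.60 mg/L.
Below outfall 3: Q → 100.5 ML/d, C = (97.45·79.60 + 3.040·95.10)/100.5 = 80.07 mg/L.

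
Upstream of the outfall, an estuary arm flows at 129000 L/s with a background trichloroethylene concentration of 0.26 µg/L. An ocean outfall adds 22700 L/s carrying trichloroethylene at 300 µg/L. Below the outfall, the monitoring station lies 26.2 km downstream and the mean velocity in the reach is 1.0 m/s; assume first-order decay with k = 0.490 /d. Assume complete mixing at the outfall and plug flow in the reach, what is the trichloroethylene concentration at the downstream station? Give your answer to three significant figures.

After mixing, C = (129000·0.2600 + 22700·300.0) / 151700 = 6844000/151700 = 45.11 µg/L.
Travel time t = 26.2·1000 / 1.0 = 26200 s = 7.278 h.
Decay over the reach: 45.11·exp(−kt) = 45.11·0.8619 = 38.88 µg/L.

38.9 µg/L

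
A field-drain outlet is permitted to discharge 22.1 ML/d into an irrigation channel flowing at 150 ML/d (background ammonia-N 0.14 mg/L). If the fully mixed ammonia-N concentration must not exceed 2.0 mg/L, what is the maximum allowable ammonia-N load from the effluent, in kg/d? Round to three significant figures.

Mass balance at the limit: 150.0·0.1400 + 22.10·Cₑ = 172.1·2.0 → Cₑ = 14.62 mg/L.
22.10 ML/d = 0.2558 m³/s. Load = 0.2558 m³/s × 14.62 g/m³ × 86 400 s/d = 323.2 kg/d.

323 kg/d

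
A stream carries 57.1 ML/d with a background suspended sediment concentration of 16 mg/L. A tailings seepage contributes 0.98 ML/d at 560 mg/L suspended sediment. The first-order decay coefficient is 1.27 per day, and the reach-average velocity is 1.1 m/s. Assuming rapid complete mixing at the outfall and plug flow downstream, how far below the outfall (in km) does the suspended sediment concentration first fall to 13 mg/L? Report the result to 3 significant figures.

49.5 km

Flow-weighted average: C = (57.10·16.00 + 0.9800·560.0) / 58.08 = 1462/58.08 = 25.18 mg/L.
Set 25.18·exp(−k·t) = 13 → t = ln(25.18/13)/k = 44970 s = 12.49 h.
Distance = v·t = 1.1·44970 = 49470 m = 49.47 km.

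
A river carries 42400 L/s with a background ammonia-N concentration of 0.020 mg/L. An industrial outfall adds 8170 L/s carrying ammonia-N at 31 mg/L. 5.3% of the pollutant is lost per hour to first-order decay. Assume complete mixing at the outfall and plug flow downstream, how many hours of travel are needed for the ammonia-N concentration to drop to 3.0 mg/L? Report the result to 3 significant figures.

Mixed concentration C = ΣQC/ΣQ = (42400·0.02000 + 8170·31.00) / 50570 = 254100/50570 = 5.025 mg/L.
5.3%/h lost → k = −ln(1 − 0.053) = 0.05446 h⁻¹.
5.025·exp(−k·t) = 3.0 → t = ln(5.025/3.0)/k = 34100 s = 9.472 h.

9.47 h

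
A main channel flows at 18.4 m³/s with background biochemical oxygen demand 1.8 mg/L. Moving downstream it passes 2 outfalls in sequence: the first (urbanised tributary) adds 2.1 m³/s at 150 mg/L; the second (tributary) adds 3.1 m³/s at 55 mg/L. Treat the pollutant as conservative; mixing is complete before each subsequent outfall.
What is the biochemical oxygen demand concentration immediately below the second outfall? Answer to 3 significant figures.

22.0 mg/L

Below outfall 1: Q → 20.50 m³/s, C = (18.40·1.800 + 2.100·150.0)/20.50 = 16.98 mg/L.
Below outfall 2: Q → 23.60 m³/s, C = (20.50·16.98 + 3.100·55.00)/23.60 = 21.98 mg/L.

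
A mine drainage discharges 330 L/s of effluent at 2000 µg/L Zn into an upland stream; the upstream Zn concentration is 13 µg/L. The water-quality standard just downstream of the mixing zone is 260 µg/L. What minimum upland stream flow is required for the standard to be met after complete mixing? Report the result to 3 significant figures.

2320 L/s

Set C_mix = 260: (Q·13.00 + 330.0·2000) / (Q + 330.0) = 260
→ Q = 330.0·(2000 − 260)/(260 − 13.00) = 2325 L/s.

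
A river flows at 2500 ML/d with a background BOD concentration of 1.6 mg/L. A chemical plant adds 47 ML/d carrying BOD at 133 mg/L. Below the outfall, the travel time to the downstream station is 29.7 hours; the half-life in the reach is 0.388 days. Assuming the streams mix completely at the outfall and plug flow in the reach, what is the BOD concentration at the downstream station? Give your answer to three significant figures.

Conservation of mass: C = (2500·1.600 + 47.00·133.0) / 2547 = 10250/2547 = 4.025 mg/L.
Half-life 0.388 d → k = ln 2 / 0.388 = 1.786 d⁻¹.
After decay, C = 4.025 × e^(−kt) = 4.025 × 0.1096 = 0.4412 mg/L.

0.441 mg/L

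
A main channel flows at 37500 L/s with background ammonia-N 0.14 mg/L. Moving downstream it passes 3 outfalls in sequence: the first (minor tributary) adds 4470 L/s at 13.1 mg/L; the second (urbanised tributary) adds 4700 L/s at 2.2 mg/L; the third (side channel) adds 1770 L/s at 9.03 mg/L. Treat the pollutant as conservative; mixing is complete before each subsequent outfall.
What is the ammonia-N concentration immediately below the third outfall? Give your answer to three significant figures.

Outfall 1: combined Q = 41970 L/s; C = (37500·0.1400 + 4470·13.10)/41970 = 1.520 mg/L.
Outfall 2: combined Q = 46670 L/s; C = (41970·1.520 + 4700·2.200)/46670 = 1.589 mg/L.
Outfall 3: combined Q = 48440 L/s; C = (46670·1.589 + 1770·9.030)/48440 = 1.861 mg/L.

1.86 mg/L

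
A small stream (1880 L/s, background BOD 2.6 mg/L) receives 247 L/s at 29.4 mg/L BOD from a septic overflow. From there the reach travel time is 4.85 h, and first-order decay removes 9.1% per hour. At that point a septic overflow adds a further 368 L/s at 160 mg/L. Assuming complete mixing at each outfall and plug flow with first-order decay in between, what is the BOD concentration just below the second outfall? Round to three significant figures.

26.7 mg/L

After mixing, C = (1880·2.600 + 247.0·29.40) / 2127 = 12150/2127 = 5.712 mg/L; combined flow 2127 L/s.
9.1%/h lost → k = −ln(1 − 0.091) = 0.09541 h⁻¹.
Decay over the reach: 5.712·exp(−kt) = 5.712·0.6296 = 3.596 mg/L.
At the second outfall, C = (2127·3.596 + 368.0·160.0) / (2127 + 368.0) = 26.66 mg/L.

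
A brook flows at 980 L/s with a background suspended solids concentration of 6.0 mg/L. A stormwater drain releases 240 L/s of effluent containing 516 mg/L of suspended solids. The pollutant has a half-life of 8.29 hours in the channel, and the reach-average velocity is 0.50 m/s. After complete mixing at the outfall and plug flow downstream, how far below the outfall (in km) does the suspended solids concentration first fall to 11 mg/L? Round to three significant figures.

Mixed concentration C = ΣQC/ΣQ = (980.0·6.000 + 240.0·516.0) / 1220 = 129700/1220 = 106.3 mg/L.
Half-life 8.29 h → k = ln 2 / 8.29 = 0.08361 h⁻¹ = 2.007 d⁻¹.
Set 106.3·exp(−k·t) = 11 → t = ln(106.3/11)/k = 97680 s = 27.13 h.
Distance = v·t = 0.50·97680 = 48840 m = 48.84 km.

48.8 km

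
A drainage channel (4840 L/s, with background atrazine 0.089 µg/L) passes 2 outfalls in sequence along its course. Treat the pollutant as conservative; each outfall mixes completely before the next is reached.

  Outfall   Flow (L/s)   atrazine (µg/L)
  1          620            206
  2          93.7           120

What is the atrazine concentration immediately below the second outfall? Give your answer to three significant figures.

25.1 µg/L

Below outfall 1: Q → 5460 L/s, C = (4840·0.08900 + 620.0·206.0)/5460 = 23.47 µg/L.
Below outfall 2: Q → 5554 L/s, C = (5460·23.47 + 93.70·120.0)/5554 = 25.10 µg/L.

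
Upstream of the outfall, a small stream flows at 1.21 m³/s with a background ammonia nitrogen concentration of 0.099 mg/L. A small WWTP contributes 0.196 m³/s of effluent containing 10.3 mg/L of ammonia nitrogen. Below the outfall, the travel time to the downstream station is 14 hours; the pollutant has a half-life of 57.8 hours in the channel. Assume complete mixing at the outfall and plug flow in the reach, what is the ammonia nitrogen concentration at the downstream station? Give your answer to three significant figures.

Mixed concentration C = ΣQC/ΣQ = (1.210·0.09900 + 0.1960·10.30) / 1.406 = 2.139/1.406 = 1.521 mg/L.
Half-life 57.8 h → k = ln 2 / 57.8 = 0.01199 h⁻¹ = 0.2878 d⁻¹.
After decay, C = 1.521 × e^(−kt) = 1.521 × 0.8454 = 1.286 mg/L.

1.29 mg/L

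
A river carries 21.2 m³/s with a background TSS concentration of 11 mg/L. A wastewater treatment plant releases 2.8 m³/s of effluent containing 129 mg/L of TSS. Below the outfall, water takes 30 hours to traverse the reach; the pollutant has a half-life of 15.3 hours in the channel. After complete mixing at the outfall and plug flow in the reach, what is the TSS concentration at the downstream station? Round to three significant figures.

Mixed concentration C = ΣQC/ΣQ = (21.20·11.00 + 2.800·129.0) / 24.00 = 594.4/24.00 = 24.77 mg/L.
Half-life 15.3 h → k = ln 2 / 15.3 = 0.04530 h⁻¹ = 1.087 d⁻¹.
Applying C = C₀e^(−kt): 24.77 × 0.2569 = 6.362 mg/L.

6.36 mg/L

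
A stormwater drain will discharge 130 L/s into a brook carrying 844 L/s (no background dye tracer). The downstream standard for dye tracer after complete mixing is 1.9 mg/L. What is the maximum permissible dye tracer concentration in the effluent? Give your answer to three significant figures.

At the limit, (Qr·Cr + Qe·Cₑ)/(Qr + Qe) = 1.9:
Cₑ = (974.0·1.9 − 844.0·0) / 130.0 = 14.24 mg/L.

14.2 mg/L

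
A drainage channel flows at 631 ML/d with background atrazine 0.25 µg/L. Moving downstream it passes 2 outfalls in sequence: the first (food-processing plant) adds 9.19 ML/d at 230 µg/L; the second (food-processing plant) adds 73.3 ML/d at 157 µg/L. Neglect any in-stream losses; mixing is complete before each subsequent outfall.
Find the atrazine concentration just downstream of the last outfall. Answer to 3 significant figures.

19.3 µg/L

Below outfall 1: Q → 640.2 ML/d, C = (631.0·0.2500 + 9.190·230.0)/640.2 = 3.548 µg/L.
Below outfall 2: Q → 713.5 ML/d, C = (640.2·3.548 + 73.30·157.0)/713.5 = 19.31 µg/L.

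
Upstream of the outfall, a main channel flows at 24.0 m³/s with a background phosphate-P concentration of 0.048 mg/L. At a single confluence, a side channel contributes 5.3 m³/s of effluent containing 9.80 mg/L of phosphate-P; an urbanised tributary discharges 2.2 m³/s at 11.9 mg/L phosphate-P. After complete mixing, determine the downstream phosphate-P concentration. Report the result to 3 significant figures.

Flow-weighted average: C = (24.00·0.04800 + 5.300·9.800 + 2.200·11.90) / 31.50 = 79.27/31.50 = 2.517 mg/L.

2.52 mg/L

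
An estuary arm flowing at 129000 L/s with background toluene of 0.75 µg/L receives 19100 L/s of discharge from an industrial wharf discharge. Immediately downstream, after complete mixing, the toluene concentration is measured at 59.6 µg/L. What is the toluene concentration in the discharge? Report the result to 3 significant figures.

Mass balance: 129000·0.7500 + 19100·Cₑ = 148100·59.60
→ Cₑ = (148100·59.60 − 129000·0.7500) / 19100 = 457.1 µg/L.

457 µg/L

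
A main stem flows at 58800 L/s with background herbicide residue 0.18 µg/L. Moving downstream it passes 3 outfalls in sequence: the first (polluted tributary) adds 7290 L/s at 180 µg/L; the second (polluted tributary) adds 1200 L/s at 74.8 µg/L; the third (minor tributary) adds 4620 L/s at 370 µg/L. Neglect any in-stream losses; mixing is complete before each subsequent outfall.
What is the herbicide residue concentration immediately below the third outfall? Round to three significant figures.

43.4 µg/L

Outfall 1: combined Q = 66090 L/s; C = (58800·0.1800 + 7290·180.0)/66090 = 20.01 µg/L.
Outfall 2: combined Q = 67290 L/s; C = (66090·20.01 + 1200·74.80)/67290 = 20.99 µg/L.
Outfall 3: combined Q = 71910 L/s; C = (67290·20.99 + 4620·370.0)/71910 = 43.41 µg/L.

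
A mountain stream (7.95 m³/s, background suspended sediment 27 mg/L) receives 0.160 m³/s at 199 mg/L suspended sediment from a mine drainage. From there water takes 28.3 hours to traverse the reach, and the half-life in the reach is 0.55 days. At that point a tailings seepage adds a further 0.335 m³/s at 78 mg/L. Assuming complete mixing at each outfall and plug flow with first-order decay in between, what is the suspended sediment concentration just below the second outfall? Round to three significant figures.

Flow-weighted average: C = (7.950·27.00 + 0.1600·199.0) / 8.110 = 246.5/8.110 = 30.39 mg/L; combined flow 8.110 m³/s.
Half-life 0.55 d → k = ln 2 / 0.55 = 1.260 d⁻¹.
First-order decay: C = 30.39·exp(−k·t) = 30.39·0.2263 = 6.877 mg/L.
At the second outfall, C = (8.110·6.877 + 0.3350·78.00) / (8.110 + 0.3350) = 9.698 mg/L.

9.70 mg/L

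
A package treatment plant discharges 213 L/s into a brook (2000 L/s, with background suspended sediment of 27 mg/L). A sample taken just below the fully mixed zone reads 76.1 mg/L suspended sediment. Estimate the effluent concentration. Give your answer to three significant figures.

537 mg/L

Mass balance: 2000·27.00 + 213.0·Cₑ = 2213·76.10
→ Cₑ = (2213·76.10 − 2000·27.00) / 213.0 = 537.1 mg/L.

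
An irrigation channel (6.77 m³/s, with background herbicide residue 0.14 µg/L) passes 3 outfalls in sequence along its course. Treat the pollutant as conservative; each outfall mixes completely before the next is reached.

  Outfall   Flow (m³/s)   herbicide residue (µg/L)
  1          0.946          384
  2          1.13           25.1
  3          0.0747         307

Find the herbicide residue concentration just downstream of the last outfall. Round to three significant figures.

46.6 µg/L

Outfall 1: combined Q = 7.716 m³/s; C = (6.770·0.1400 + 0.9460·384.0)/7.716 = 47.20 µg/L.
Outfall 2: combined Q = 8.846 m³/s; C = (7.716·47.20 + 1.130·25.10)/8.846 = 44.38 µg/L.
Outfall 3: combined Q = 8.921 m³/s; C = (8.846·44.38 + 0.07470·307.0)/8.921 = 46.58 µg/L.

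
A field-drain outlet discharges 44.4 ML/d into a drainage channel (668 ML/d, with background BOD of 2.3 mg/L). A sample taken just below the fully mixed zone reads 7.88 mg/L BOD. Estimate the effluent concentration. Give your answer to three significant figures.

91.8 mg/L

Mass balance: 668.0·2.300 + 44.40·Cₑ = 712.4·7.880
→ Cₑ = (712.4·7.880 − 668.0·2.300) / 44.40 = 91.83 mg/L.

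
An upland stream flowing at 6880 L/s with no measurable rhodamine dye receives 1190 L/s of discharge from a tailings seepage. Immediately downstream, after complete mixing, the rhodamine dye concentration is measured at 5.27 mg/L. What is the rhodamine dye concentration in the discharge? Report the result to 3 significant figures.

Mass balance: 6880·0 + 1190·Cₑ = 8070·5.270
→ Cₑ = (8070·5.270 − 6880·0) / 1190 = 35.74 mg/L.

35.7 mg/L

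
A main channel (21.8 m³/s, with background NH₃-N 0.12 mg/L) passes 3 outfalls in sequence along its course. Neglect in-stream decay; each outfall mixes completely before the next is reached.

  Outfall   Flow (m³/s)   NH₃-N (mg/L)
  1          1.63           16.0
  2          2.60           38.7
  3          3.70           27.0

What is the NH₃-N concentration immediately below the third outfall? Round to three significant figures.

After outfall 1: Q = 21.80 + 1.630 = 23.43 m³/s; C = (21.80·0.1200 + 1.630·16.00)/23.43 = 1.225 mg/L.
After outfall 2: Q = 23.43 + 2.600 = 26.03 m³/s; C = (23.43·1.225 + 2.600·38.70)/26.03 = 4.968 mg/L.
After outfall 3: Q = 26.03 + 3.700 = 29.73 m³/s; C = (26.03·4.968 + 3.700·27.00)/29.73 = 7.710 mg/L.

7.71 mg/L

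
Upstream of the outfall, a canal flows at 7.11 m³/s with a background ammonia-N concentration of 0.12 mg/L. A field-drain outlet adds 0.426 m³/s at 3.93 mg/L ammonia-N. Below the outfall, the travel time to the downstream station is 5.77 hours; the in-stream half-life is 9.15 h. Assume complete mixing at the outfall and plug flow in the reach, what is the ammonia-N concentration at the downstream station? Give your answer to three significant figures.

Mass balance: C = (7.110·0.1200 + 0.4260·3.930) / 7.536 = 2.527/7.536 = 0.3354 mg/L.
Half-life 9.15 h → k = ln 2 / 9.15 = 0.07575 h⁻¹ = 1.818 d⁻¹.
First-order decay: C = 0.3354·exp(−k·t) = 0.3354·0.6459 = 0.2166 mg/L.

0.217 mg/L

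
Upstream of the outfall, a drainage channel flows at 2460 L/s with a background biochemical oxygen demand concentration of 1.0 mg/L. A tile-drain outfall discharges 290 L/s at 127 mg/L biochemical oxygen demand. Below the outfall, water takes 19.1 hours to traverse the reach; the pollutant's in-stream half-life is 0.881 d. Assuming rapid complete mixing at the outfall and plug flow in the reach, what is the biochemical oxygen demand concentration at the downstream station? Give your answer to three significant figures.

Flow-weighted average: C = (2460·1.000 + 290.0·127.0) / 2750 = 39290/2750 = 14.29 mg/L.
Half-life 0.881 d → k = ln 2 / 0.881 = 0.7868 d⁻¹.
Decay over the reach: 14.29·exp(−kt) = 14.29·0.5347 = 7.639 mg/L.

7.64 mg/L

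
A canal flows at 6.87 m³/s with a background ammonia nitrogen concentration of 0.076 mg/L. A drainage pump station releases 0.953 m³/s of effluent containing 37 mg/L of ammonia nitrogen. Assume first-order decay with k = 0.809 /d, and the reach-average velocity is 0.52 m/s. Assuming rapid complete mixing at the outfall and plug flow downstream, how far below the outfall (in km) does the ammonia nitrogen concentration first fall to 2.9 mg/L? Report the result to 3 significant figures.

Mass balance: C = (6.870·0.07600 + 0.9530·37.00) / 7.823 = 35.78/7.823 = 4.574 mg/L.
Set 4.574·exp(−k·t) = 2.9 → t = ln(4.574/2.9)/k = 48670 s = 13.52 h.
Distance = v·t = 0.52·48670 = 25310 m = 25.31 km.

25.3 km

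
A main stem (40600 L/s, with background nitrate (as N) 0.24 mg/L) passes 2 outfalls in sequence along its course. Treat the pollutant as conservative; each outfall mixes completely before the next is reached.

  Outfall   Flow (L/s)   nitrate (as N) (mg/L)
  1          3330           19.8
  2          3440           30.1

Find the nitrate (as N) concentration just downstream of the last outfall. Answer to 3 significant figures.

3.78 mg/L

Outfall 1: combined Q = 43930 L/s; C = (40600·0.2400 + 3330·19.80)/43930 = 1.723 mg/L.
Outfall 2: combined Q = 47370 L/s; C = (43930·1.723 + 3440·30.10)/47370 = 3.783 mg/L.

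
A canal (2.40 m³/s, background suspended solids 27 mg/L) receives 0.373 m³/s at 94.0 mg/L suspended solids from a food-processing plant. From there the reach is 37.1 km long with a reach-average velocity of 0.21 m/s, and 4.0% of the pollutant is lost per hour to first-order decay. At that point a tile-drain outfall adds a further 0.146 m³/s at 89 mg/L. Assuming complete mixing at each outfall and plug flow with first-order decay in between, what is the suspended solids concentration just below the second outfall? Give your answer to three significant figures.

9.07 mg/L

After mixing, C = (2.400·27.00 + 0.3730·94.00) / 2.773 = 99.86/2.773 = 36.01 mg/L; combined flow 2.773 m³/s.
Travel time t = 37.1·1000 / 0.21 = 176700 s = 49.07 h.
4.0%/h lost → k = −ln(1 − 0.04) = 0.04082 h⁻¹.
First-order decay: C = 36.01·exp(−k·t) = 36.01·0.1349 = 4.858 mg/L.
At the second outfall, C = (2.773·4.858 + 0.1460·89.00) / (2.773 + 0.1460) = 9.066 mg/L.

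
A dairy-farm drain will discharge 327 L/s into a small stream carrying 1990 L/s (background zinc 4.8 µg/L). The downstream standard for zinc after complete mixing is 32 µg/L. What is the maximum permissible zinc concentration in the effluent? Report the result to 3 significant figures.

198 µg/L

At the limit, (Qr·Cr + Qe·Cₑ)/(Qr + Qe) = 32:
Cₑ = (2317·32 − 1990·4.800) / 327.0 = 197.5 µg/L.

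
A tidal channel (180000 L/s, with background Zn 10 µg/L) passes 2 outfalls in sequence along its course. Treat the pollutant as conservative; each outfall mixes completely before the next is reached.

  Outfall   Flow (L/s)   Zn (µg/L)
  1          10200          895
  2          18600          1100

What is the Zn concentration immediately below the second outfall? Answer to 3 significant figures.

Outfall 1: combined Q = 190200 L/s; C = (180000·10.00 + 10200·895.0)/190200 = 57.46 µg/L.
Outfall 2: combined Q = 208800 L/s; C = (190200·57.46 + 18600·1100)/208800 = 150.3 µg/L.

150 µg/L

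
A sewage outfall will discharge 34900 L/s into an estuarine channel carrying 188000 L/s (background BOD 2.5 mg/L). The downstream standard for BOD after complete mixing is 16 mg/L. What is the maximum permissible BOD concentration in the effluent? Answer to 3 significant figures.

At the limit, (Qr·Cr + Qe·Cₑ)/(Qr + Qe) = 16:
Cₑ = (222900·16 − 188000·2.500) / 34900 = 88.72 mg/L.

88.7 mg/L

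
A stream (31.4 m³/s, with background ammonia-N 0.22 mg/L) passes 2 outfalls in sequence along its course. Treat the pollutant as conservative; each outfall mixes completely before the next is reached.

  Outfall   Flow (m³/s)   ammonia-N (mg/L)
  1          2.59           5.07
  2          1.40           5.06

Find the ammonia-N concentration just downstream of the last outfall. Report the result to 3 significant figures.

Outfall 1: combined Q = 33.99 m³/s; C = (31.40·0.2200 + 2.590·5.070)/33.99 = 0.5896 mg/L.
Outfall 2: combined Q = 35.39 m³/s; C = (33.99·0.5896 + 1.400·5.060)/35.39 = 0.7664 mg/L.

0.766 mg/L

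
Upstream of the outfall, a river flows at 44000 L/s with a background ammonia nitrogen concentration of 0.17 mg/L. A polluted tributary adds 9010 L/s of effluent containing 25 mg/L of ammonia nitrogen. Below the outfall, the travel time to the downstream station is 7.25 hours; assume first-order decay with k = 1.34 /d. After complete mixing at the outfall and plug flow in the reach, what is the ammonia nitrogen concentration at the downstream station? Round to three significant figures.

Conservation of mass: C = (44000·0.1700 + 9010·25.00) / 53010 = 232700/53010 = 4.390 mg/L.
First-order decay: C = 4.390·exp(−k·t) = 4.390·0.6671 = 2.929 mg/L.

2.93 mg/L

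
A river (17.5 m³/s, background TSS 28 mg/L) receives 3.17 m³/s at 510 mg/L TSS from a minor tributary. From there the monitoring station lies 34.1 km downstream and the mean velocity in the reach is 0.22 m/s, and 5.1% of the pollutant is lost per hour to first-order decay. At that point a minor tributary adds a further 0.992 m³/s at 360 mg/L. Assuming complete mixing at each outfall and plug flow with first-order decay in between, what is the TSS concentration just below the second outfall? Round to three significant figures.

26.7 mg/L

Mass balance: C = (17.50·28.00 + 3.170·510.0) / 20.67 = 2107/20.67 = 101.9 mg/L; combined flow 20.67 m³/s.
Travel time t = 34.1·1000 / 0.22 = 155000 s = 43.06 h.
5.1%/h lost → k = −ln(1 − 0.051) = 0.05235 h⁻¹.
Decay over the reach: 101.9·exp(−kt) = 101.9·0.1050 = 10.70 mg/L.
At the second outfall, C = (20.67·10.70 + 0.9920·360.0) / (20.67 + 0.9920) = 26.70 mg/L.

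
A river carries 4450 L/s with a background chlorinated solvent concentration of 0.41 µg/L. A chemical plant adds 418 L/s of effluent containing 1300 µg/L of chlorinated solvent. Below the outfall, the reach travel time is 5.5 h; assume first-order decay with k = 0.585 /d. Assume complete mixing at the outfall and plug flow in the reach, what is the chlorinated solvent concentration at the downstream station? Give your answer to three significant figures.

97.9 µg/L

Mass balance: C = (4450·0.4100 + 418.0·1300) / 4868 = 545200/4868 = 112.0 µg/L.
Applying C = C₀e^(−kt): 112.0 × 0.8745 = 97.95 µg/L.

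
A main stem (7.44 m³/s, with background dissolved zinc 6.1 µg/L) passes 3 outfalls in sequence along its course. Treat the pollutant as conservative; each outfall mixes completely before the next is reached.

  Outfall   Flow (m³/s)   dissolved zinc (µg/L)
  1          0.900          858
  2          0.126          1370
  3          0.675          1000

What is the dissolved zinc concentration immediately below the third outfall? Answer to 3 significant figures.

182 µg/L

After outfall 1: Q = 7.440 + 0.9000 = 8.340 m³/s; C = (7.440·6.100 + 0.9000·858.0)/8.340 = 98.03 µg/L.
After outfall 2: Q = 8.340 + 0.1260 = 8.466 m³/s; C = (8.340·98.03 + 0.1260·1370)/8.466 = 117.0 µg/L.
After outfall 3: Q = 8.466 + 0.6750 = 9.141 m³/s; C = (8.466·117.0 + 0.6750·1000)/9.141 = 182.2 µg/L.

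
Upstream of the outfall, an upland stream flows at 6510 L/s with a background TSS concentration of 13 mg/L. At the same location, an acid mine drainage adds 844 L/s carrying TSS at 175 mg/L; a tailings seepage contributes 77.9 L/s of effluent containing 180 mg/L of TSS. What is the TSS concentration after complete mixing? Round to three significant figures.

33.1 mg/L

Mixed concentration C = ΣQC/ΣQ = (6510·13.00 + 844.0·175.0 + 77.90·180.0) / 7432 = 246400/7432 = 33.15 mg/L.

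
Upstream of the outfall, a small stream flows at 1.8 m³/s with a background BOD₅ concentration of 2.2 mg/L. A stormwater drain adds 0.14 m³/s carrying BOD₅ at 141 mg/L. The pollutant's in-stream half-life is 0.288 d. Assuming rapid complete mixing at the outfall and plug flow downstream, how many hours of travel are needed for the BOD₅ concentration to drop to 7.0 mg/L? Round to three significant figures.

Flow-weighted average: C = (1.800·2.200 + 0.1400·141.0) / 1.940 = 23.70/1.940 = 12.22 mg/L.
Half-life 0.288 d → k = ln 2 / 0.288 = 2.407 d⁻¹.
12.22·exp(−k·t) = 7.0 → t = ln(12.22/7.0)/k = 19990 s = 5.553 h.

5.55 h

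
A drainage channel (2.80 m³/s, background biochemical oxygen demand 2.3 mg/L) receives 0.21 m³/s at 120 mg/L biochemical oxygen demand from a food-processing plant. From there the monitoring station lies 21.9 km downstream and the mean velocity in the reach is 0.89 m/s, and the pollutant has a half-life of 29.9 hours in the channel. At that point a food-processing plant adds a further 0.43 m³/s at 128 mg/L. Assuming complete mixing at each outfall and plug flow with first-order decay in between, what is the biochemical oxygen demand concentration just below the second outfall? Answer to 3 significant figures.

23.8 mg/L

After mixing, C = (2.800·2.300 + 0.2100·120.0) / 3.010 = 31.64/3.010 = 10.51 mg/L; combined flow 3.010 m³/s.
Travel time t = 21.9·1000 / 0.89 = 24610 s = 6.835 h.
Half-life 29.9 h → k = ln 2 / 29.9 = 0.02318 h⁻¹ = 0.5564 d⁻¹.
First-order decay: C = 10.51·exp(−k·t) = 10.51·0.8535 = 8.971 mg/L.
Second outfall: C = (3.010·8.971 + 0.4300·128.0)/3.440 = 23.85 mg/L.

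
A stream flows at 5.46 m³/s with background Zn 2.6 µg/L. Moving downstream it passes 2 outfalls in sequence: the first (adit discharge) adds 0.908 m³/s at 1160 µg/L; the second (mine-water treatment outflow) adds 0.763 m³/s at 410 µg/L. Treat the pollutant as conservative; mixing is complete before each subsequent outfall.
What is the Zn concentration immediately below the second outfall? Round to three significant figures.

194 µg/L

Outfall 1: combined Q = 6.368 m³/s; C = (5.460·2.600 + 0.9080·1160)/6.368 = 167.6 µg/L.
Outfall 2: combined Q = 7.131 m³/s; C = (6.368·167.6 + 0.7630·410.0)/7.131 = 193.6 µg/L.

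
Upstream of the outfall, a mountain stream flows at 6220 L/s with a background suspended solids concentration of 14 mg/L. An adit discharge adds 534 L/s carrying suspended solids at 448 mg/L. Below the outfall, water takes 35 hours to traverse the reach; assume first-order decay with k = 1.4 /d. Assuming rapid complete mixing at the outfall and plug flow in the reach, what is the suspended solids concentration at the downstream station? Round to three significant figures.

6.27 mg/L

Mass balance: C = (6220·14.00 + 534.0·448.0) / 6754 = 326300/6754 = 48.31 mg/L.
Applying C = C₀e^(−kt): 48.31 × 0.1298 = 6.272 mg/L.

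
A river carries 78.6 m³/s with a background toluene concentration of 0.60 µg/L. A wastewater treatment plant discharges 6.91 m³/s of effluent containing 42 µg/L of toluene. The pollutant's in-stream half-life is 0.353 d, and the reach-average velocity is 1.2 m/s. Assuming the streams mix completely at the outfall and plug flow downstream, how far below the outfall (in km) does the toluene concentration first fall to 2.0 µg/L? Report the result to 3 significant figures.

35.9 km

Mass balance: C = (78.60·0.6000 + 6.910·42.00) / 85.51 = 337.4/85.51 = 3.946 µg/L.
Half-life 0.353 d → k = ln 2 / 0.353 = 1.964 d⁻¹.
Set 3.946·exp(−k·t) = 2.0 → t = ln(3.946/2.0)/k = 29900 s = 8.304 h.
Distance = v·t = 1.2·29900 = 35870 m = 35.87 km.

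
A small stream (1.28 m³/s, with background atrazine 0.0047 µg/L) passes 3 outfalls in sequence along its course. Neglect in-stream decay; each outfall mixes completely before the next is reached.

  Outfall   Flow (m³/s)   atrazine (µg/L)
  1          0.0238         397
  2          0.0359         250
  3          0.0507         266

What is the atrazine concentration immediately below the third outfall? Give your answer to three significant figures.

23.0 µg/L

Outfall 1: combined Q = 1.304 m³/s; C = (1.280·0.004700 + 0.02380·397.0)/1.304 = 7.252 µg/L.
Outfall 2: combined Q = 1.340 m³/s; C = (1.304·7.252 + 0.03590·250.0)/1.340 = 13.76 µg/L.
Outfall 3: combined Q = 1.390 m³/s; C = (1.340·13.76 + 0.05070·266.0)/1.390 = 22.95 µg/L.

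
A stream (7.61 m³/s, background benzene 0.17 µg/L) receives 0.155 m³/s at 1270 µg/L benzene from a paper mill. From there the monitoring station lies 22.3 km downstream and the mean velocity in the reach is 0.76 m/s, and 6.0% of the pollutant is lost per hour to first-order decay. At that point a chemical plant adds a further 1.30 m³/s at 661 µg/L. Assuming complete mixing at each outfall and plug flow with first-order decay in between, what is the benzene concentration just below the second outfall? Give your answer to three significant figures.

Flow-weighted average: C = (7.610·0.1700 + 0.1550·1270) / 7.765 = 198.1/7.765 = 25.52 µg/L; combined flow 7.765 m³/s.
Travel time t = 22.3·1000 / 0.76 = 29340 s = 8.151 h.
6.0%/h lost → k = −ln(1 − 0.06) = 0.06188 h⁻¹.
First-order decay: C = 25.52·exp(−k·t) = 25.52·0.6039 = 15.41 µg/L.
At the second outfall, C = (7.765·15.41 + 1.300·661.0) / (7.765 + 1.300) = 108.0 µg/L.

108 µg/L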